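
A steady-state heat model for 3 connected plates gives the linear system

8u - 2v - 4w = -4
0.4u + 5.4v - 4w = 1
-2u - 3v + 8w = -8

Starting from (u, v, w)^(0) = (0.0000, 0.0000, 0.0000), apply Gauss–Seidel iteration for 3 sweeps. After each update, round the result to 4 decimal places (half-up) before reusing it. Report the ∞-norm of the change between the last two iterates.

0.3806

Iteration 1:
  u = (-4 - (-2)·0.0000 - (-4)·0.0000) / (8) = -0.5000
  v = (1 - (0.4)·-0.5000 - (-4)·0.0000) / (5.4) = 0.2222
  w = (-8 - (-2)·-0.5000 - (-3)·0.2222) / (8) = -1.0417
Iteration 2:
  u = (-4 - (-2)·0.2222 - (-4)·-1.0417) / (8) = -0.9653
  v = (1 - (0.4)·-0.9653 - (-4)·-1.0417) / (5.4) = -0.5149
  w = (-8 - (-2)·-0.9653 - (-3)·-0.5149) / (8) = -1.4344
Iteration 3:
  u = (-4 - (-2)·-0.5149 - (-4)·-1.4344) / (8) = -1.3459
  v = (1 - (0.4)·-1.3459 - (-4)·-1.4344) / (5.4) = -0.7776
  w = (-8 - (-2)·-1.3459 - (-3)·-0.7776) / (8) = -1.6281
Change: (-0.3806, -0.2627, -0.1937) → max |·| = 0.3806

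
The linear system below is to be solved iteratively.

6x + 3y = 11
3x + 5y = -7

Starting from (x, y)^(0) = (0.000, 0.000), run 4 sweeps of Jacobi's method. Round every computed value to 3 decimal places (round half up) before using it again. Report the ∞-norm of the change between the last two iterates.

0.330

Iteration 1:
  x = (11 - (3)·0.000) / (6) = 1.833
  y = (-7 - (3)·0.000) / (5) = -1.400
Iteration 2:
  x = (11 - (3)·-1.400) / (6) = 2.533
  y = (-7 - (3)·1.833) / (5) = -2.500
Iteration 3:
  x = (11 - (3)·-2.500) / (6) = 3.083
  y = (-7 - (3)·2.533) / (5) = -2.920
Iteration 4:
  x = (11 - (3)·-2.920) / (6) = 3.293
  y = (-7 - (3)·3.083) / (5) = -3.250
Change: (0.210, -0.330) → max |·| = 0.330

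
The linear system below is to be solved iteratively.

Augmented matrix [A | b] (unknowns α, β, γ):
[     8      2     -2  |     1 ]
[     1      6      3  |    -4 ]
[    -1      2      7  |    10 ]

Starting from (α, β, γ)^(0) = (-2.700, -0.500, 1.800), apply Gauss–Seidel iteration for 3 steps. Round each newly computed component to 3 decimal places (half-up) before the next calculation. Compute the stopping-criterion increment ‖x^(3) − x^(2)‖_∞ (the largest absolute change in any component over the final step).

Iteration 1:
  α = (1 - (2)·-0.500 - (-2)·1.800) / (8) = 0.700
  β = (-4 - (1)·0.700 - (3)·1.800) / (6) = -1.683
  γ = (10 - (-1)·0.700 - (2)·-1.683) / (7) = 2.009
Iteration 2:
  α = (1 - (2)·-1.683 - (-2)·2.009) / (8) = 1.048
  β = (-4 - (1)·1.048 - (3)·2.009) / (6) = -1.846
  γ = (10 - (-1)·1.048 - (2)·-1.846) / (7) = 2.106
Iteration 3:
  α = (1 - (2)·-1.846 - (-2)·2.106) / (8) = 1.113
  β = (-4 - (1)·1.113 - (3)·2.106) / (6) = -1.905
  γ = (10 - (-1)·1.113 - (2)·-1.905) / (7) = 2.132
Change: (0.065, -0.059, 0.026) → max |·| = 0.065

0.065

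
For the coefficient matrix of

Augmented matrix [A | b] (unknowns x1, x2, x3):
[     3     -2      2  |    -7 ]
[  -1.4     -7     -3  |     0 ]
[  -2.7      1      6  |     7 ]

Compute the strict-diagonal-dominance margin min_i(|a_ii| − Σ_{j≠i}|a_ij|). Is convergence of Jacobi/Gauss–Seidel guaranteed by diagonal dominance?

-1

row 1: |3| − (2+2) = -1
row 2: |-7| − (1.4+3) = 2.6
row 3: |6| − (2.7+1) = 2.3
minimum over rows = -1 → not strictly diagonally dominant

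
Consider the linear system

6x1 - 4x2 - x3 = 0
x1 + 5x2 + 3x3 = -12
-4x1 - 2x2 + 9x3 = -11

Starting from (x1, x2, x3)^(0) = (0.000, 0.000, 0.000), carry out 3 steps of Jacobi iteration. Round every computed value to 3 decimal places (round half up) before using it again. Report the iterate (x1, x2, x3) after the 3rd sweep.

(-1.404, -0.986, -2.394)

Iteration 1:
  x1 = (0 - (-4)·0.000 - (-1)·0.000) / (6) = 0.000
  x2 = (-12 - (1)·0.000 - (3)·0.000) / (5) = -2.400
  x3 = (-11 - (-4)·0.000 - (-2)·0.000) / (9) = -1.222
Iteration 2:
  x1 = (0 - (-4)·-2.400 - (-1)·-1.222) / (6) = -1.804
  x2 = (-12 - (1)·0.000 - (3)·-1.222) / (5) = -1.667
  x3 = (-11 - (-4)·0.000 - (-2)·-2.400) / (9) = -1.756
Iteration 3:
  x1 = (0 - (-4)·-1.667 - (-1)·-1.756) / (6) = -1.404
  x2 = (-12 - (1)·-1.804 - (3)·-1.756) / (5) = -0.986
  x3 = (-11 - (-4)·-1.804 - (-2)·-1.667) / (9) = -2.394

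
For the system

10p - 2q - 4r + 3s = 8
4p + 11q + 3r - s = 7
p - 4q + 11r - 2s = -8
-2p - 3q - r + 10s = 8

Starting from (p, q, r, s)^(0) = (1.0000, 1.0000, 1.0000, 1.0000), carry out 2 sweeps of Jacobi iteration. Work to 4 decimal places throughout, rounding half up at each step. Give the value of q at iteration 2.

0.4380

Iteration 1:
  p = (8 - (-2)·1.0000 - (-4)·1.0000 - (3)·1.0000) / (10) = 1.1000
  q = (7 - (4)·1.0000 - (3)·1.0000 - (-1)·1.0000) / (11) = 0.0909
  r = (-8 - (1)·1.0000 - (-4)·1.0000 - (-2)·1.0000) / (11) = -0.2727
  s = (8 - (-2)·1.0000 - (-3)·1.0000 - (-1)·1.0000) / (10) = 1.4000
Iteration 2:
  p = (8 - (-2)·0.0909 - (-4)·-0.2727 - (3)·1.4000) / (10) = 0.2891
  q = (7 - (4)·1.1000 - (3)·-0.2727 - (-1)·1.4000) / (11) = 0.4380
  r = (-8 - (1)·1.1000 - (-4)·0.0909 - (-2)·1.4000) / (11) = -0.5397
  s = (8 - (-2)·1.1000 - (-3)·0.0909 - (-1)·-0.2727) / (10) = 1.0200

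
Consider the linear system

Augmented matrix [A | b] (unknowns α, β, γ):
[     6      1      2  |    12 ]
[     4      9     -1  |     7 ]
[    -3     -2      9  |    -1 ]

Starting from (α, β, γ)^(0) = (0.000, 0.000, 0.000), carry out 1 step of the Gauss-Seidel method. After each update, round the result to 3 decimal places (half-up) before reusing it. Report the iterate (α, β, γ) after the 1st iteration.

(2.000, -0.111, 0.531)

Iteration 1:
  α = (12 - (1)·0.000 - (2)·0.000) / (6) = 2.000
  β = (7 - (4)·2.000 - (-1)·0.000) / (9) = -0.111
  γ = (-1 - (-3)·2.000 - (-2)·-0.111) / (9) = 0.531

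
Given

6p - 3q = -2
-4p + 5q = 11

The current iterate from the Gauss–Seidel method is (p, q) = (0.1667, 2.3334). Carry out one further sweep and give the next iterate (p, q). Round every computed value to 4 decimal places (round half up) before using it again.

(0.8334, 2.8667)

One sweep:
  p = (-2 - (-3)·2.3334) / (6) = 0.8334
  q = (11 - (-4)·0.8334) / (5) = 2.8667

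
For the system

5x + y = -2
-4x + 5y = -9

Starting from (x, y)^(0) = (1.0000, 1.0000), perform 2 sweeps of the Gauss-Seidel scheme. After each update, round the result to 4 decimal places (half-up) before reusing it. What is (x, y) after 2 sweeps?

Iteration 1:
  x = (-2 - (1)·1.0000) / (5) = -0.6000
  y = (-9 - (-4)·-0.6000) / (5) = -2.2800
Iteration 2:
  x = (-2 - (1)·-2.2800) / (5) = 0.0560
  y = (-9 - (-4)·0.0560) / (5) = -1.7552

(0.0560, -1.7552)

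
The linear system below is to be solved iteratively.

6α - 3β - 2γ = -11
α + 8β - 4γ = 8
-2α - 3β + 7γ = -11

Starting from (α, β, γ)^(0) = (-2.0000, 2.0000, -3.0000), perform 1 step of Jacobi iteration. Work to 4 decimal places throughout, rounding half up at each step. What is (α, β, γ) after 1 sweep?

(-1.8333, -0.2500, -1.2857)

Iteration 1:
  α = (-11 - (-3)·2.0000 - (-2)·-3.0000) / (6) = -1.8333
  β = (8 - (1)·-2.0000 - (-4)·-3.0000) / (8) = -0.2500
  γ = (-11 - (-2)·-2.0000 - (-3)·2.0000) / (7) = -1.2857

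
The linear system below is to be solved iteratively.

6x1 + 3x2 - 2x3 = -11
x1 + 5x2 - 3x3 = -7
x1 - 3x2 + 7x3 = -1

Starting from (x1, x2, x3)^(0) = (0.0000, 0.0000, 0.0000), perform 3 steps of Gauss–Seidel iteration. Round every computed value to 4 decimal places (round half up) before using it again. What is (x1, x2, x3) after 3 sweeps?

(-1.3455, -1.4312, -0.5640)

Iteration 1:
  x1 = (-11 - (3)·0.0000 - (-2)·0.0000) / (6) = -1.8333
  x2 = (-7 - (1)·-1.8333 - (-3)·0.0000) / (5) = -1.0333
  x3 = (-1 - (1)·-1.8333 - (-3)·-1.0333) / (7) = -0.3238
Iteration 2:
  x1 = (-11 - (3)·-1.0333 - (-2)·-0.3238) / (6) = -1.4246
  x2 = (-7 - (1)·-1.4246 - (-3)·-0.3238) / (5) = -1.3094
  x3 = (-1 - (1)·-1.4246 - (-3)·-1.3094) / (7) = -0.5005
Iteration 3:
  x1 = (-11 - (3)·-1.3094 - (-2)·-0.5005) / (6) = -1.3455
  x2 = (-7 - (1)·-1.3455 - (-3)·-0.5005) / (5) = -1.4312
  x3 = (-1 - (1)·-1.3455 - (-3)·-1.4312) / (7) = -0.5640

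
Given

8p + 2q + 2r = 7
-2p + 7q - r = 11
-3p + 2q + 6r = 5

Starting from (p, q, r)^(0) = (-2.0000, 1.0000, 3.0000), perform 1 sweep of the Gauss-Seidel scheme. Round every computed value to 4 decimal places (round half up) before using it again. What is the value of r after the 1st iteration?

0.1161

Iteration 1:
  p = (7 - (2)·1.0000 - (2)·3.0000) / (8) = -0.1250
  q = (11 - (-2)·-0.1250 - (-1)·3.0000) / (7) = 1.9643
  r = (5 - (-3)·-0.1250 - (2)·1.9643) / (6) = 0.1161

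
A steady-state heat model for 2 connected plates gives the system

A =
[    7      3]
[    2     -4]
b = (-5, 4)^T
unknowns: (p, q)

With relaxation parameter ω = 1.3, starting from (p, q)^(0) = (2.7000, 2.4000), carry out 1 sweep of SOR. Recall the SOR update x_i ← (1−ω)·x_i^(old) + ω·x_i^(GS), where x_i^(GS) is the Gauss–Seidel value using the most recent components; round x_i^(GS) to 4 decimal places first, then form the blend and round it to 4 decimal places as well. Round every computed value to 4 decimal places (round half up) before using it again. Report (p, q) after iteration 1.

(-3.0758, -4.0193)

Iteration 1:
  p: GS value = (-5 - (3)·2.4000) / (7) = -1.7429;  p ← (1−ω)·2.7000 + ω·-1.7429 = -3.0758
  q: GS value = (4 - (2)·-3.0758) / (-4) = -2.5379;  q ← (1−ω)·2.4000 + ω·-2.5379 = -4.0193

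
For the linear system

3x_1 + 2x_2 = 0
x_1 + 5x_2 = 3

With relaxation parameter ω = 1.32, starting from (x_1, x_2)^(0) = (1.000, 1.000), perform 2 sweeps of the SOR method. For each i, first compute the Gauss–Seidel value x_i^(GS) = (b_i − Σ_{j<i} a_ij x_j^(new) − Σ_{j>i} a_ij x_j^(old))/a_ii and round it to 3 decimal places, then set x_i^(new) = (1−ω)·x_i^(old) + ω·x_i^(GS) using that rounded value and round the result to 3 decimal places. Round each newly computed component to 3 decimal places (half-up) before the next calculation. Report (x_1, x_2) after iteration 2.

(-0.310, 0.621)

Iteration 1:
  x_1: GS value = (0 - (2)·1.000) / (3) = -0.667;  x_1 ← (1−ω)·1.000 + ω·-0.667 = -1.200
  x_2: GS value = (3 - (1)·-1.200) / (5) = 0.840;  x_2 ← (1−ω)·1.000 + ω·0.840 = 0.789
Iteration 2:
  x_1: GS value = (0 - (2)·0.789) / (3) = -0.526;  x_1 ← (1−ω)·-1.200 + ω·-0.526 = -0.310
  x_2: GS value = (3 - (1)·-0.310) / (5) = 0.662;  x_2 ← (1−ω)·0.789 + ω·0.662 = 0.621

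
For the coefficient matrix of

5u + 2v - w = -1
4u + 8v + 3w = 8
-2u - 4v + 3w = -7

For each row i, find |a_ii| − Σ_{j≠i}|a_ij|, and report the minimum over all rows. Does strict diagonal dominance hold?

-3

row 1: |5| − (2+1) = 2
row 2: |8| − (4+3) = 1
row 3: |3| − (2+4) = -3
minimum over rows = -3 → not strictly diagonally dominant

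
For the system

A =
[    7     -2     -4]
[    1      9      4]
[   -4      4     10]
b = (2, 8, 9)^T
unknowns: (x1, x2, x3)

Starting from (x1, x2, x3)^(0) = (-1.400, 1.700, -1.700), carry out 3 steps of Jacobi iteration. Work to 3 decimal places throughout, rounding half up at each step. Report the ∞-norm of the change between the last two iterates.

Iteration 1:
  x1 = (2 - (-2)·1.700 - (-4)·-1.700) / (7) = -0.200
  x2 = (8 - (1)·-1.400 - (4)·-1.700) / (9) = 1.800
  x3 = (9 - (-4)·-1.400 - (4)·1.700) / (10) = -0.340
Iteration 2:
  x1 = (2 - (-2)·1.800 - (-4)·-0.340) / (7) = 0.606
  x2 = (8 - (1)·-0.200 - (4)·-0.340) / (9) = 1.062
  x3 = (9 - (-4)·-0.200 - (4)·1.800) / (10) = 0.100
Iteration 3:
  x1 = (2 - (-2)·1.062 - (-4)·0.100) / (7) = 0.646
  x2 = (8 - (1)·0.606 - (4)·0.100) / (9) = 0.777
  x3 = (9 - (-4)·0.606 - (4)·1.062) / (10) = 0.718
Change: (0.040, -0.285, 0.618) → max |·| = 0.618

0.618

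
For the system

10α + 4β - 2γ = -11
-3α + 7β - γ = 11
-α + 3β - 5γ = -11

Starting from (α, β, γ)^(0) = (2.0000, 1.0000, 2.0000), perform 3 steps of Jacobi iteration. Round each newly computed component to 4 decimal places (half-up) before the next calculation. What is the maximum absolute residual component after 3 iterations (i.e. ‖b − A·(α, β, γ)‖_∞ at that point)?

Iteration 1:
  α = (-11 - (4)·1.0000 - (-2)·2.0000) / (10) = -1.1000
  β = (11 - (-3)·2.0000 - (-1)·2.0000) / (7) = 2.7143
  γ = (-11 - (-1)·2.0000 - (3)·1.0000) / (-5) = 2.4000
Iteration 2:
  α = (-11 - (4)·2.7143 - (-2)·2.4000) / (10) = -1.7057
  β = (11 - (-3)·-1.1000 - (-1)·2.4000) / (7) = 1.4429
  γ = (-11 - (-1)·-1.1000 - (3)·2.7143) / (-5) = 4.0486
Iteration 3:
  α = (-11 - (4)·1.4429 - (-2)·4.0486) / (10) = -0.8674
  β = (11 - (-3)·-1.7057 - (-1)·4.0486) / (7) = 1.4188
  γ = (-11 - (-1)·-1.7057 - (3)·1.4429) / (-5) = 3.4069
Residual b − A·x = (-1.1874, 1.8731, 0.9107); ∞-norm = 1.8731

1.8731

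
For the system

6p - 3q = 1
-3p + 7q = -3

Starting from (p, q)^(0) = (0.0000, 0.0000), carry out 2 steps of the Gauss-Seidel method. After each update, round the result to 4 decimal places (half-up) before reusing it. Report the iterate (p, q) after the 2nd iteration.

(-0.0119, -0.4337)

Iteration 1:
  p = (1 - (-3)·0.0000) / (6) = 0.1667
  q = (-3 - (-3)·0.1667) / (7) = -0.3571
Iteration 2:
  p = (1 - (-3)·-0.3571) / (6) = -0.0119
  q = (-3 - (-3)·-0.0119) / (7) = -0.4337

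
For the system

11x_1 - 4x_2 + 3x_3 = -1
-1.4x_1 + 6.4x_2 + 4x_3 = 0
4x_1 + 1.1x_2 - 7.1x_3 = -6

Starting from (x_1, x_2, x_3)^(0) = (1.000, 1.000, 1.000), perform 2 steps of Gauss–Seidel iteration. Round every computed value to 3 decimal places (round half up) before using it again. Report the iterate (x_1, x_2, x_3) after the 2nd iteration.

(-0.522, -0.582, 0.461)

Iteration 1:
  x_1 = (-1 - (-4)·1.000 - (3)·1.000) / (11) = 0.000
  x_2 = (0 - (-1.4)·0.000 - (4)·1.000) / (6.4) = -0.625
  x_3 = (-6 - (4)·0.000 - (1.1)·-0.625) / (-7.1) = 0.748
Iteration 2:
  x_1 = (-1 - (-4)·-0.625 - (3)·0.748) / (11) = -0.522
  x_2 = (0 - (-1.4)·-0.522 - (4)·0.748) / (6.4) = -0.582
  x_3 = (-6 - (4)·-0.522 - (1.1)·-0.582) / (-7.1) = 0.461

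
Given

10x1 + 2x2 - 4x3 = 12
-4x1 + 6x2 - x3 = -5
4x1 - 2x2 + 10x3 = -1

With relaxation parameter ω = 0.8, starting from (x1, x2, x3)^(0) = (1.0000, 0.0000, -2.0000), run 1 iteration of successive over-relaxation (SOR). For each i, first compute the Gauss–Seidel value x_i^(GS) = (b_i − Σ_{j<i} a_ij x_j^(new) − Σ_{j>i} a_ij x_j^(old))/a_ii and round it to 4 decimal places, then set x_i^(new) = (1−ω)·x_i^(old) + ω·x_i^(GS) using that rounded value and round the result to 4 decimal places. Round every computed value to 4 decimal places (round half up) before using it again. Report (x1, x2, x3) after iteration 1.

Iteration 1:
  x1: GS value = (12 - (2)·0.0000 - (-4)·-2.0000) / (10) = 0.4000;  x1 ← (1−ω)·1.0000 + ω·0.4000 = 0.5200
  x2: GS value = (-5 - (-4)·0.5200 - (-1)·-2.0000) / (6) = -0.8200;  x2 ← (1−ω)·0.0000 + ω·-0.8200 = -0.6560
  x3: GS value = (-1 - (4)·0.5200 - (-2)·-0.6560) / (10) = -0.4392;  x3 ← (1−ω)·-2.0000 + ω·-0.4392 = -0.7514

(0.5200, -0.6560, -0.7514)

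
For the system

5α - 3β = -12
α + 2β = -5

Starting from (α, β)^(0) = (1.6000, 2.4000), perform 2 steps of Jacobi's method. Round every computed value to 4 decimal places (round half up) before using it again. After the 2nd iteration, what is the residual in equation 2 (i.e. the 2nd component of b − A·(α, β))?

Iteration 1:
  α = (-12 - (-3)·2.4000) / (5) = -0.9600
  β = (-5 - (1)·1.6000) / (2) = -3.3000
Iteration 2:
  α = (-12 - (-3)·-3.3000) / (5) = -4.3800
  β = (-5 - (1)·-0.9600) / (2) = -2.0200
Residual b − A·x = (3.8400, 3.4200)

3.4200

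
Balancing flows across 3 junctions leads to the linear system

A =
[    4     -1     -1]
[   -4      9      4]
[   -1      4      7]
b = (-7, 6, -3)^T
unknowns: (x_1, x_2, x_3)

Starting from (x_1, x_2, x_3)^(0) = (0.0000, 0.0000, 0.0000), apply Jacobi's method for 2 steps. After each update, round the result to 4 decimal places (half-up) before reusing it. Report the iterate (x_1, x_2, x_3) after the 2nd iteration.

(-1.6905, 0.0794, -1.0595)

Iteration 1:
  x_1 = (-7 - (-1)·0.0000 - (-1)·0.0000) / (4) = -1.7500
  x_2 = (6 - (-4)·0.0000 - (4)·0.0000) / (9) = 0.6667
  x_3 = (-3 - (-1)·0.0000 - (4)·0.0000) / (7) = -0.4286
Iteration 2:
  x_1 = (-7 - (-1)·0.6667 - (-1)·-0.4286) / (4) = -1.6905
  x_2 = (6 - (-4)·-1.7500 - (4)·-0.4286) / (9) = 0.0794
  x_3 = (-3 - (-1)·-1.7500 - (4)·0.6667) / (7) = -1.0595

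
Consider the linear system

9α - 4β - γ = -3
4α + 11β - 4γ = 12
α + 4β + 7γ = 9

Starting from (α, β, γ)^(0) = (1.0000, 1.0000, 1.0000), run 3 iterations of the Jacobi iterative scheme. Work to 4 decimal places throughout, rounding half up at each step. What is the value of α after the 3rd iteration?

0.2780

Iteration 1:
  α = (-3 - (-4)·1.0000 - (-1)·1.0000) / (9) = 0.2222
  β = (12 - (4)·1.0000 - (-4)·1.0000) / (11) = 1.0909
  γ = (9 - (1)·1.0000 - (4)·1.0000) / (7) = 0.5714
Iteration 2:
  α = (-3 - (-4)·1.0909 - (-1)·0.5714) / (9) = 0.2150
  β = (12 - (4)·0.2222 - (-4)·0.5714) / (11) = 1.2179
  γ = (9 - (1)·0.2222 - (4)·1.0909) / (7) = 0.6306
Iteration 3:
  α = (-3 - (-4)·1.2179 - (-1)·0.6306) / (9) = 0.2780
  β = (12 - (4)·0.2150 - (-4)·0.6306) / (11) = 1.2420
  γ = (9 - (1)·0.2150 - (4)·1.2179) / (7) = 0.5591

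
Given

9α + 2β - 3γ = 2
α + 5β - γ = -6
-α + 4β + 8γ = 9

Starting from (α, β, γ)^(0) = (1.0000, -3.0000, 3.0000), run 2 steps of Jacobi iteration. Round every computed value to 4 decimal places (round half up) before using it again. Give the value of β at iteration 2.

-1.0278

Iteration 1:
  α = (2 - (2)·-3.0000 - (-3)·3.0000) / (9) = 1.8889
  β = (-6 - (1)·1.0000 - (-1)·3.0000) / (5) = -0.8000
  γ = (9 - (-1)·1.0000 - (4)·-3.0000) / (8) = 2.7500
Iteration 2:
  α = (2 - (2)·-0.8000 - (-3)·2.7500) / (9) = 1.3167
  β = (-6 - (1)·1.8889 - (-1)·2.7500) / (5) = -1.0278
  γ = (9 - (-1)·1.8889 - (4)·-0.8000) / (8) = 1.7611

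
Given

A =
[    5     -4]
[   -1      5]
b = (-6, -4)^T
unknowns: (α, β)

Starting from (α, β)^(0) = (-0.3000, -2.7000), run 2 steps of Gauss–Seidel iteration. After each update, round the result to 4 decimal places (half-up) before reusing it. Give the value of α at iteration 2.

Iteration 1:
  α = (-6 - (-4)·-2.7000) / (5) = -3.3600
  β = (-4 - (-1)·-3.3600) / (5) = -1.4720
Iteration 2:
  α = (-6 - (-4)·-1.4720) / (5) = -2.3776
  β = (-4 - (-1)·-2.3776) / (5) = -1.2755

-2.3776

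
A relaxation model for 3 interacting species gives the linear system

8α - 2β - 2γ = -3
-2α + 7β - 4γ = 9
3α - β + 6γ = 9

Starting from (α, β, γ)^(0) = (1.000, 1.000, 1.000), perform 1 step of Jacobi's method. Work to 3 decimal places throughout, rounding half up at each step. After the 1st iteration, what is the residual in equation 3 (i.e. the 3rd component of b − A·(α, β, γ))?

3.766

Iteration 1:
  α = (-3 - (-2)·1.000 - (-2)·1.000) / (8) = 0.125
  β = (9 - (-2)·1.000 - (-4)·1.000) / (7) = 2.143
  γ = (9 - (3)·1.000 - (-1)·1.000) / (6) = 1.167
Residual b − A·x = (2.620, -1.083, 3.766)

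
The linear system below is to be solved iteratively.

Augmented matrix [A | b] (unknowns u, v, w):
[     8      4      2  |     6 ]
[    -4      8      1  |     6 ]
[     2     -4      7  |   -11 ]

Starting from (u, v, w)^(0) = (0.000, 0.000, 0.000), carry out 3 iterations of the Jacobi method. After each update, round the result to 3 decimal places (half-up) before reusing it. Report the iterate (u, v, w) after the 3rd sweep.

Iteration 1:
  u = (6 - (4)·0.000 - (2)·0.000) / (8) = 0.750
  v = (6 - (-4)·0.000 - (1)·0.000) / (8) = 0.750
  w = (-11 - (2)·0.000 - (-4)·0.000) / (7) = -1.571
Iteration 2:
  u = (6 - (4)·0.750 - (2)·-1.571) / (8) = 0.768
  v = (6 - (-4)·0.750 - (1)·-1.571) / (8) = 1.321
  w = (-11 - (2)·0.750 - (-4)·0.750) / (7) = -1.357
Iteration 3:
  u = (6 - (4)·1.321 - (2)·-1.357) / (8) = 0.429
  v = (6 - (-4)·0.768 - (1)·-1.357) / (8) = 1.304
  w = (-11 - (2)·0.768 - (-4)·1.321) / (7) = -1.036

(0.429, 1.304, -1.036)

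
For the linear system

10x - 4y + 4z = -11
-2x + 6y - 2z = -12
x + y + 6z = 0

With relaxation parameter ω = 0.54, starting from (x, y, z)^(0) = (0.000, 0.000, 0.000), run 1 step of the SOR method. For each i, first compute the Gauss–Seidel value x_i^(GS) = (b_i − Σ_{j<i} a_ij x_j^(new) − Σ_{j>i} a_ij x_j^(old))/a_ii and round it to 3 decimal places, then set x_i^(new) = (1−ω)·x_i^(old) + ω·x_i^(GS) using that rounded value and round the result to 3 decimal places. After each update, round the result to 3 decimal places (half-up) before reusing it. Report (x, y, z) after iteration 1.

(-0.594, -1.187, 0.160)

Iteration 1:
  x: GS value = (-11 - (-4)·0.000 - (4)·0.000) / (10) = -1.100;  x ← (1−ω)·0.000 + ω·-1.100 = -0.594
  y: GS value = (-12 - (-2)·-0.594 - (-2)·0.000) / (6) = -2.198;  y ← (1−ω)·0.000 + ω·-2.198 = -1.187
  z: GS value = (0 - (1)·-0.594 - (1)·-1.187) / (6) = 0.297;  z ← (1−ω)·0.000 + ω·0.297 = 0.160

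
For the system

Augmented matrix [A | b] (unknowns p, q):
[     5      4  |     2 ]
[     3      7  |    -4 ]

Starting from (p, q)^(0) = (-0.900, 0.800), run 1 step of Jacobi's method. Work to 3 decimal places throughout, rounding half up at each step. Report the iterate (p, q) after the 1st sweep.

Iteration 1:
  p = (2 - (4)·0.800) / (5) = -0.240
  q = (-4 - (3)·-0.900) / (7) = -0.186

(-0.240, -0.186)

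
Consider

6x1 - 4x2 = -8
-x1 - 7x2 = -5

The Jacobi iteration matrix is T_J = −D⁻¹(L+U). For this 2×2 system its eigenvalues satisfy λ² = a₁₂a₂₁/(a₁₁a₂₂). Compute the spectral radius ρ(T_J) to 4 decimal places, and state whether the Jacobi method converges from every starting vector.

a₁₂a₂₁/(a₁₁a₂₂) = (-4)·(-1) / ((6)·(-7)) = -0.095238
ρ = √|-0.095238| = √0.095238 = 0.3086
ρ < 1, so Jacobi converges

0.3086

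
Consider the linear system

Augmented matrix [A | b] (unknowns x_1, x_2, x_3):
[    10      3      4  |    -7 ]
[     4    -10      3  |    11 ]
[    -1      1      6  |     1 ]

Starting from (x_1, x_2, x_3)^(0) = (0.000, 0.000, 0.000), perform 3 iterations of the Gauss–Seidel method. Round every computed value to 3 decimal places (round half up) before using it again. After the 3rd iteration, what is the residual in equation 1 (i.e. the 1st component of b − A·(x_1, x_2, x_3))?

0.098

Iteration 1:
  x_1 = (-7 - (3)·0.000 - (4)·0.000) / (10) = -0.700
  x_2 = (11 - (4)·-0.700 - (3)·0.000) / (-10) = -1.380
  x_3 = (1 - (-1)·-0.700 - (1)·-1.380) / (6) = 0.280
Iteration 2:
  x_1 = (-7 - (3)·-1.380 - (4)·0.280) / (10) = -0.398
  x_2 = (11 - (4)·-0.398 - (3)·0.280) / (-10) = -1.175
  x_3 = (1 - (-1)·-0.398 - (1)·-1.175) / (6) = 0.296
Iteration 3:
  x_1 = (-7 - (3)·-1.175 - (4)·0.296) / (10) = -0.466
  x_2 = (11 - (4)·-0.466 - (3)·0.296) / (-10) = -1.198
  x_3 = (1 - (-1)·-0.466 - (1)·-1.198) / (6) = 0.289
Residual b − A·x = (0.098, 0.017, -0.002)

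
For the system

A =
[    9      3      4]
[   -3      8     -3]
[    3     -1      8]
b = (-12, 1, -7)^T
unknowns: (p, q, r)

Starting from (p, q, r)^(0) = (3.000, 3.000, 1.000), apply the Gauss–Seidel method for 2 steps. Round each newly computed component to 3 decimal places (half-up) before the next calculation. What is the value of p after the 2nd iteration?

-1.197

Iteration 1:
  p = (-12 - (3)·3.000 - (4)·1.000) / (9) = -2.778
  q = (1 - (-3)·-2.778 - (-3)·1.000) / (8) = -0.542
  r = (-7 - (3)·-2.778 - (-1)·-0.542) / (8) = 0.099
Iteration 2:
  p = (-12 - (3)·-0.542 - (4)·0.099) / (9) = -1.197
  q = (1 - (-3)·-1.197 - (-3)·0.099) / (8) = -0.287
  r = (-7 - (3)·-1.197 - (-1)·-0.287) / (8) = -0.462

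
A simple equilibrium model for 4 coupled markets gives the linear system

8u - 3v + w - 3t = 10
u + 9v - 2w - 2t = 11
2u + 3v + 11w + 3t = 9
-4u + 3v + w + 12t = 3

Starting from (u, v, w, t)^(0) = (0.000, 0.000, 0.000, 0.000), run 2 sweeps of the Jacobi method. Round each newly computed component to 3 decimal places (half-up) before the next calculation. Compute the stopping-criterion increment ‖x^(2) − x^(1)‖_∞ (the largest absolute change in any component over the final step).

0.629

Iteration 1:
  u = (10 - (-3)·0.000 - (1)·0.000 - (-3)·0.000) / (8) = 1.250
  v = (11 - (1)·0.000 - (-2)·0.000 - (-2)·0.000) / (9) = 1.222
  w = (9 - (2)·0.000 - (3)·0.000 - (3)·0.000) / (11) = 0.818
  t = (3 - (-4)·0.000 - (3)·0.000 - (1)·0.000) / (12) = 0.250
Iteration 2:
  u = (10 - (-3)·1.222 - (1)·0.818 - (-3)·0.250) / (8) = 1.700
  v = (11 - (1)·1.250 - (-2)·0.818 - (-2)·0.250) / (9) = 1.321
  w = (9 - (2)·1.250 - (3)·1.222 - (3)·0.250) / (11) = 0.189
  t = (3 - (-4)·1.250 - (3)·1.222 - (1)·0.818) / (12) = 0.293
Change: (0.450, 0.099, -0.629, 0.043) → max |·| = 0.629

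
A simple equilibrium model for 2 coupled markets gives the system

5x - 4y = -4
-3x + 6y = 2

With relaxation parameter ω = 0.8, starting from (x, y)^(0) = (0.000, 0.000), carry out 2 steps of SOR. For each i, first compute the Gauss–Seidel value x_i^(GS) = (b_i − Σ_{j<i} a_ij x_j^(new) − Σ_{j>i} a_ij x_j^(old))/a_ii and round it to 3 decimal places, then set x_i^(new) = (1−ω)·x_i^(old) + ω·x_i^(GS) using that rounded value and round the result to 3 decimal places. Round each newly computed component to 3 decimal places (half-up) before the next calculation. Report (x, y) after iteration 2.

Iteration 1:
  x: GS value = (-4 - (-4)·0.000) / (5) = -0.800;  x ← (1−ω)·0.000 + ω·-0.800 = -0.640
  y: GS value = (2 - (-3)·-0.640) / (6) = 0.013;  y ← (1−ω)·0.000 + ω·0.013 = 0.010
Iteration 2:
  x: GS value = (-4 - (-4)·0.010) / (5) = -0.792;  x ← (1−ω)·-0.640 + ω·-0.792 = -0.762
  y: GS value = (2 - (-3)·-0.762) / (6) = -0.048;  y ← (1−ω)·0.010 + ω·-0.048 = -0.036

(-0.762, -0.036)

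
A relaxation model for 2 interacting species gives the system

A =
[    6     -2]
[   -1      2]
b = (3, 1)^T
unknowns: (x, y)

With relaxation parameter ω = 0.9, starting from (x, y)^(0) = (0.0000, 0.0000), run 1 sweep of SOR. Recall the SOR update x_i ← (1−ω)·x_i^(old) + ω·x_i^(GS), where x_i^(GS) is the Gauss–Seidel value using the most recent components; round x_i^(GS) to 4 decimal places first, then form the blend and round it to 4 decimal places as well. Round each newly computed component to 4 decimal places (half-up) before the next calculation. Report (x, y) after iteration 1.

Iteration 1:
  x: GS value = (3 - (-2)·0.0000) / (6) = 0.5000;  x ← (1−ω)·0.0000 + ω·0.5000 = 0.4500
  y: GS value = (1 - (-1)·0.4500) / (2) = 0.7250;  y ← (1−ω)·0.0000 + ω·0.7250 = 0.6525

(0.4500, 0.6525)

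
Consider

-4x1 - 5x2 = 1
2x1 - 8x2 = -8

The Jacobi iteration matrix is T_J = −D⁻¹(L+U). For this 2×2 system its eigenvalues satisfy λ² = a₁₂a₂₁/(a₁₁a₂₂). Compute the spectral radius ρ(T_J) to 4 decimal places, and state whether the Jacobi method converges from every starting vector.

a₁₂a₂₁/(a₁₁a₂₂) = (-5)·(2) / ((-4)·(-8)) = -0.312500
ρ = √|-0.312500| = √0.312500 = 0.5590
ρ < 1, so Jacobi converges

0.5590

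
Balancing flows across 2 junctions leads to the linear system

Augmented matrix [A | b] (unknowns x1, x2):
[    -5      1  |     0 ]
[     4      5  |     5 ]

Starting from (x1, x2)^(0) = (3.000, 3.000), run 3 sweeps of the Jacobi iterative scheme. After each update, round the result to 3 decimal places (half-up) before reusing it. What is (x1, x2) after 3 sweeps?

Iteration 1:
  x1 = (0 - (1)·3.000) / (-5) = 0.600
  x2 = (5 - (4)·3.000) / (5) = -1.400
Iteration 2:
  x1 = (0 - (1)·-1.400) / (-5) = -0.280
  x2 = (5 - (4)·0.600) / (5) = 0.520
Iteration 3:
  x1 = (0 - (1)·0.520) / (-5) = 0.104
  x2 = (5 - (4)·-0.280) / (5) = 1.224

(0.104, 1.224)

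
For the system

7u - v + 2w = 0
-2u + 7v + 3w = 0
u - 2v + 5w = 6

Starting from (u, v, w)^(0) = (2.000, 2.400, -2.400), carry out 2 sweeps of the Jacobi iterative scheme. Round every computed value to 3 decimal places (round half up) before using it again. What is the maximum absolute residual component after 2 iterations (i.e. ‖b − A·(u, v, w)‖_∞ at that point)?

Iteration 1:
  u = (0 - (-1)·2.400 - (2)·-2.400) / (7) = 1.029
  v = (0 - (-2)·2.000 - (3)·-2.400) / (7) = 1.600
  w = (6 - (1)·2.000 - (-2)·2.400) / (5) = 1.760
Iteration 2:
  u = (0 - (-1)·1.600 - (2)·1.760) / (7) = -0.274
  v = (0 - (-2)·1.029 - (3)·1.760) / (7) = -0.460
  w = (6 - (1)·1.029 - (-2)·1.600) / (5) = 1.634
Residual b − A·x = (-1.810, -2.230, -2.816); ∞-norm = 2.816

2.816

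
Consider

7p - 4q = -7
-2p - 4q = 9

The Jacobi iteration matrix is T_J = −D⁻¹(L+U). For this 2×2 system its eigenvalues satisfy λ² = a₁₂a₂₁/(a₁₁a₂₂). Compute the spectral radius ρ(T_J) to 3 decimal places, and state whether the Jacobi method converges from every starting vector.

a₁₂a₂₁/(a₁₁a₂₂) = (-4)·(-2) / ((7)·(-4)) = -0.285714
ρ = √|-0.285714| = √0.285714 = 0.535
ρ < 1, so Jacobi converges

0.535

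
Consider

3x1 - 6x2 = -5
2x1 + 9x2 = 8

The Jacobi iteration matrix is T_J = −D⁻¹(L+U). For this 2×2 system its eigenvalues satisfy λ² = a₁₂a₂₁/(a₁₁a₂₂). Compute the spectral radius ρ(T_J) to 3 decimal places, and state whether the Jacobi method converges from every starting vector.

a₁₂a₂₁/(a₁₁a₂₂) = (-6)·(2) / ((3)·(9)) = -0.444444
ρ = √|-0.444444| = √0.444444 = 0.667
ρ < 1, so Jacobi converges

0.667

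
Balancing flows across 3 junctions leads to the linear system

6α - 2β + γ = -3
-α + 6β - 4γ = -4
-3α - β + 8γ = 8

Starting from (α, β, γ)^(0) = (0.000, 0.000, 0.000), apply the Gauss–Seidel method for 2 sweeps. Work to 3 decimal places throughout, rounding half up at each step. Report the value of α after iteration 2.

Iteration 1:
  α = (-3 - (-2)·0.000 - (1)·0.000) / (6) = -0.500
  β = (-4 - (-1)·-0.500 - (-4)·0.000) / (6) = -0.750
  γ = (8 - (-3)·-0.500 - (-1)·-0.750) / (8) = 0.719
Iteration 2:
  α = (-3 - (-2)·-0.750 - (1)·0.719) / (6) = -0.870
  β = (-4 - (-1)·-0.870 - (-4)·0.719) / (6) = -0.332
  γ = (8 - (-3)·-0.870 - (-1)·-0.332) / (8) = 0.632

-0.870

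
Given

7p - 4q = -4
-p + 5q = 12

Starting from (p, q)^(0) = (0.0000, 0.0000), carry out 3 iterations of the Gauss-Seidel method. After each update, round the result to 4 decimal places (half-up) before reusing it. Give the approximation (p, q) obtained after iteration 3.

(0.8839, 2.5768)

Iteration 1:
  p = (-4 - (-4)·0.0000) / (7) = -0.5714
  q = (12 - (-1)·-0.5714) / (5) = 2.2857
Iteration 2:
  p = (-4 - (-4)·2.2857) / (7) = 0.7347
  q = (12 - (-1)·0.7347) / (5) = 2.5469
Iteration 3:
  p = (-4 - (-4)·2.5469) / (7) = 0.8839
  q = (12 - (-1)·0.8839) / (5) = 2.5768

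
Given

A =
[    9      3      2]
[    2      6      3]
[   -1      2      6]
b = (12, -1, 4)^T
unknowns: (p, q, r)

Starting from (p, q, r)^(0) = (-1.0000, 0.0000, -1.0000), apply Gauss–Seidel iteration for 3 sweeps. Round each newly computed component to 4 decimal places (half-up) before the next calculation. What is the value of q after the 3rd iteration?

-1.2449

Iteration 1:
  p = (12 - (3)·0.0000 - (2)·-1.0000) / (9) = 1.5556
  q = (-1 - (2)·1.5556 - (3)·-1.0000) / (6) = -0.1852
  r = (4 - (-1)·1.5556 - (2)·-0.1852) / (6) = 0.9877
Iteration 2:
  p = (12 - (3)·-0.1852 - (2)·0.9877) / (9) = 1.1756
  q = (-1 - (2)·1.1756 - (3)·0.9877) / (6) = -1.0524
  r = (4 - (-1)·1.1756 - (2)·-1.0524) / (6) = 1.2134
Iteration 3:
  p = (12 - (3)·-1.0524 - (2)·1.2134) / (9) = 1.4145
  q = (-1 - (2)·1.4145 - (3)·1.2134) / (6) = -1.2449
  r = (4 - (-1)·1.4145 - (2)·-1.2449) / (6) = 1.3174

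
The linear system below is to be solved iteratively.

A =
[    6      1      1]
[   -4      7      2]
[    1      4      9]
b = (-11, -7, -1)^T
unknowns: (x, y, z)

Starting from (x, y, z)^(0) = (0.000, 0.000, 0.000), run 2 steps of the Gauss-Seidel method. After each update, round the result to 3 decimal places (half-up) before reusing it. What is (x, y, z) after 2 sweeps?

Iteration 1:
  x = (-11 - (1)·0.000 - (1)·0.000) / (6) = -1.833
  y = (-7 - (-4)·-1.833 - (2)·0.000) / (7) = -2.047
  z = (-1 - (1)·-1.833 - (4)·-2.047) / (9) = 1.002
Iteration 2:
  x = (-11 - (1)·-2.047 - (1)·1.002) / (6) = -1.659
  y = (-7 - (-4)·-1.659 - (2)·1.002) / (7) = -2.234
  z = (-1 - (1)·-1.659 - (4)·-2.234) / (9) = 1.066

(-1.659, -2.234, 1.066)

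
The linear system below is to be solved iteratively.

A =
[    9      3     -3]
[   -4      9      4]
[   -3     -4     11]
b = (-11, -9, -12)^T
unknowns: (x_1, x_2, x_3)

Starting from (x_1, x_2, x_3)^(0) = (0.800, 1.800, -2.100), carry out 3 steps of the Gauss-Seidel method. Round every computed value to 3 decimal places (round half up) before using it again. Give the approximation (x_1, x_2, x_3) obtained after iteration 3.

Iteration 1:
  x_1 = (-11 - (3)·1.800 - (-3)·-2.100) / (9) = -2.522
  x_2 = (-9 - (-4)·-2.522 - (4)·-2.100) / (9) = -1.188
  x_3 = (-12 - (-3)·-2.522 - (-4)·-1.188) / (11) = -2.211
Iteration 2:
  x_1 = (-11 - (3)·-1.188 - (-3)·-2.211) / (9) = -1.563
  x_2 = (-9 - (-4)·-1.563 - (4)·-2.211) / (9) = -0.712
  x_3 = (-12 - (-3)·-1.563 - (-4)·-0.712) / (11) = -1.776
Iteration 3:
  x_1 = (-11 - (3)·-0.712 - (-3)·-1.776) / (9) = -1.577
  x_2 = (-9 - (-4)·-1.577 - (4)·-1.776) / (9) = -0.912
  x_3 = (-12 - (-3)·-1.577 - (-4)·-0.912) / (11) = -1.853

(-1.577, -0.912, -1.853)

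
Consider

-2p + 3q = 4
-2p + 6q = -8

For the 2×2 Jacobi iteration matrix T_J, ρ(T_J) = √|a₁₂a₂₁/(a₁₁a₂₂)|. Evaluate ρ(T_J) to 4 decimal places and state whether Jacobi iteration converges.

a₁₂a₂₁/(a₁₁a₂₂) = (3)·(-2) / ((-2)·(6)) = 0.500000
ρ = √|0.500000| = √0.500000 = 0.7071
ρ < 1, so Jacobi converges

0.7071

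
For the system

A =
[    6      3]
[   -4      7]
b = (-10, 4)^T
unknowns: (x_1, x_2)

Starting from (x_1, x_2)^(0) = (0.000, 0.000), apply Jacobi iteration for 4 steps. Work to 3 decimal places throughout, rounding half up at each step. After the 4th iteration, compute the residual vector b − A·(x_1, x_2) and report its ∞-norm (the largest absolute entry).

Iteration 1:
  x_1 = (-10 - (3)·0.000) / (6) = -1.667
  x_2 = (4 - (-4)·0.000) / (7) = 0.571
Iteration 2:
  x_1 = (-10 - (3)·0.571) / (6) = -1.952
  x_2 = (4 - (-4)·-1.667) / (7) = -0.381
Iteration 3:
  x_1 = (-10 - (3)·-0.381) / (6) = -1.476
  x_2 = (4 - (-4)·-1.952) / (7) = -0.544
Iteration 4:
  x_1 = (-10 - (3)·-0.544) / (6) = -1.395
  x_2 = (4 - (-4)·-1.476) / (7) = -0.272
Residual b − A·x = (-0.814, 0.324); ∞-norm = 0.814

0.814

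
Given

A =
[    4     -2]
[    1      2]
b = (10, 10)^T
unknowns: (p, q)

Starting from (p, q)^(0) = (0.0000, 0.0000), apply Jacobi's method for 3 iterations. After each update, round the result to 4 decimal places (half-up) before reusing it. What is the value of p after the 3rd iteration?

4.3750

Iteration 1:
  p = (10 - (-2)·0.0000) / (4) = 2.5000
  q = (10 - (1)·0.0000) / (2) = 5.0000
Iteration 2:
  p = (10 - (-2)·5.0000) / (4) = 5.0000
  q = (10 - (1)·2.5000) / (2) = 3.7500
Iteration 3:
  p = (10 - (-2)·3.7500) / (4) = 4.3750
  q = (10 - (1)·5.0000) / (2) = 2.5000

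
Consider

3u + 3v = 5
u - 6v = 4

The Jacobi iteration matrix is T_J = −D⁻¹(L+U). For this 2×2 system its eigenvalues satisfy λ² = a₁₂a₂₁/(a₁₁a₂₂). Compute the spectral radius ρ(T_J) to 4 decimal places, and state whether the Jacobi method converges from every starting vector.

a₁₂a₂₁/(a₁₁a₂₂) = (3)·(1) / ((3)·(-6)) = -0.166667
ρ = √|-0.166667| = √0.166667 = 0.4082
ρ < 1, so Jacobi converges

0.4082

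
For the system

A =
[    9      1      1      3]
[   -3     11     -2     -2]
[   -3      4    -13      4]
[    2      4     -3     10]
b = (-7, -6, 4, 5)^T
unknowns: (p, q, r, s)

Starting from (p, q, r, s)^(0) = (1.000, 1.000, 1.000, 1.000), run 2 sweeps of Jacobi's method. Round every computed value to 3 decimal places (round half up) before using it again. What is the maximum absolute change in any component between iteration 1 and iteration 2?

0.950

Iteration 1:
  p = (-7 - (1)·1.000 - (1)·1.000 - (3)·1.000) / (9) = -1.333
  q = (-6 - (-3)·1.000 - (-2)·1.000 - (-2)·1.000) / (11) = 0.091
  r = (4 - (-3)·1.000 - (4)·1.000 - (4)·1.000) / (-13) = 0.077
  s = (5 - (2)·1.000 - (4)·1.000 - (-3)·1.000) / (10) = 0.200
Iteration 2:
  p = (-7 - (1)·0.091 - (1)·0.077 - (3)·0.200) / (9) = -0.863
  q = (-6 - (-3)·-1.333 - (-2)·0.077 - (-2)·0.200) / (11) = -0.859
  r = (4 - (-3)·-1.333 - (4)·0.091 - (4)·0.200) / (-13) = 0.089
  s = (5 - (2)·-1.333 - (4)·0.091 - (-3)·0.077) / (10) = 0.753
Change: (0.470, -0.950, 0.012, 0.553) → max |·| = 0.950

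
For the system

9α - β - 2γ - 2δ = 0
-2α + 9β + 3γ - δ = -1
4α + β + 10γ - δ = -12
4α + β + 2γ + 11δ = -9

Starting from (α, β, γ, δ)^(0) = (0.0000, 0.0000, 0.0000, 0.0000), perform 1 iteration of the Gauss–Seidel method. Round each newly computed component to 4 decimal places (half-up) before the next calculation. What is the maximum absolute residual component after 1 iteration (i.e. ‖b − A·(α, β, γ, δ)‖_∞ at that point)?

3.6727

Iteration 1:
  α = (0 - (-1)·0.0000 - (-2)·0.0000 - (-2)·0.0000) / (9) = 0.0000
  β = (-1 - (-2)·0.0000 - (3)·0.0000 - (-1)·0.0000) / (9) = -0.1111
  γ = (-12 - (4)·0.0000 - (1)·-0.1111 - (-1)·0.0000) / (10) = -1.1889
  δ = (-9 - (4)·0.0000 - (1)·-0.1111 - (2)·-1.1889) / (11) = -0.5919
Residual b − A·x = (-3.6727, 2.9747, -0.5918, -0.0002); ∞-norm = 3.6727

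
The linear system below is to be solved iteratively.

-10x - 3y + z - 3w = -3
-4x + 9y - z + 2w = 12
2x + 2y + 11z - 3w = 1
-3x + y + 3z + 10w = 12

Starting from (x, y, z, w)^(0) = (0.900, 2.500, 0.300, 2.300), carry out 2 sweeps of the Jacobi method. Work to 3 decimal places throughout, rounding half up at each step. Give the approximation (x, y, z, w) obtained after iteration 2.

Iteration 1:
  x = (-3 - (-3)·2.500 - (1)·0.300 - (-3)·2.300) / (-10) = -1.110
  y = (12 - (-4)·0.900 - (-1)·0.300 - (2)·2.300) / (9) = 1.256
  z = (1 - (2)·0.900 - (2)·2.500 - (-3)·2.300) / (11) = 0.100
  w = (12 - (-3)·0.900 - (1)·2.500 - (3)·0.300) / (10) = 1.130
Iteration 2:
  x = (-3 - (-3)·1.256 - (1)·0.100 - (-3)·1.130) / (-10) = -0.406
  y = (12 - (-4)·-1.110 - (-1)·0.100 - (2)·1.130) / (9) = 0.600
  z = (1 - (2)·-1.110 - (2)·1.256 - (-3)·1.130) / (11) = 0.373
  w = (12 - (-3)·-1.110 - (1)·1.256 - (3)·0.100) / (10) = 0.711

(-0.406, 0.600, 0.373, 0.711)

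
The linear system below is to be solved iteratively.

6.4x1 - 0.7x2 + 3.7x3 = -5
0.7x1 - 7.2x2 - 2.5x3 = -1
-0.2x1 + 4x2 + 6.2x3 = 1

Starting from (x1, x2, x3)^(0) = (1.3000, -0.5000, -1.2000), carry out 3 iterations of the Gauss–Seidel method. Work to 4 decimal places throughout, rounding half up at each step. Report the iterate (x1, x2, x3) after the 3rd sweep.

Iteration 1:
  x1 = (-5 - (-0.7)·-0.5000 - (3.7)·-1.2000) / (6.4) = -0.1422
  x2 = (-1 - (0.7)·-0.1422 - (-2.5)·-1.2000) / (-7.2) = 0.5417
  x3 = (1 - (-0.2)·-0.1422 - (4)·0.5417) / (6.2) = -0.1928
Iteration 2:
  x1 = (-5 - (-0.7)·0.5417 - (3.7)·-0.1928) / (6.4) = -0.6105
  x2 = (-1 - (0.7)·-0.6105 - (-2.5)·-0.1928) / (-7.2) = 0.1465
  x3 = (1 - (-0.2)·-0.6105 - (4)·0.1465) / (6.2) = 0.0471
Iteration 3:
  x1 = (-5 - (-0.7)·0.1465 - (3.7)·0.0471) / (6.4) = -0.7925
  x2 = (-1 - (0.7)·-0.7925 - (-2.5)·0.0471) / (-7.2) = 0.0455
  x3 = (1 - (-0.2)·-0.7925 - (4)·0.0455) / (6.2) = 0.1064

(-0.7925, 0.0455, 0.1064)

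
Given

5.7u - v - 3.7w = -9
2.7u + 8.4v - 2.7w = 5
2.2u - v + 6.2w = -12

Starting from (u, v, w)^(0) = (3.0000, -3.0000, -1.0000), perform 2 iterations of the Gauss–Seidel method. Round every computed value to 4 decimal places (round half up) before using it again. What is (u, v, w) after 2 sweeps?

Iteration 1:
  u = (-9 - (-1)·-3.0000 - (-3.7)·-1.0000) / (5.7) = -2.7544
  v = (5 - (2.7)·-2.7544 - (-2.7)·-1.0000) / (8.4) = 1.1592
  w = (-12 - (2.2)·-2.7544 - (-1)·1.1592) / (6.2) = -0.7711
Iteration 2:
  u = (-9 - (-1)·1.1592 - (-3.7)·-0.7711) / (5.7) = -1.8761
  v = (5 - (2.7)·-1.8761 - (-2.7)·-0.7711) / (8.4) = 0.9504
  w = (-12 - (2.2)·-1.8761 - (-1)·0.9504) / (6.2) = -1.1165

(-1.8761, 0.9504, -1.1165)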